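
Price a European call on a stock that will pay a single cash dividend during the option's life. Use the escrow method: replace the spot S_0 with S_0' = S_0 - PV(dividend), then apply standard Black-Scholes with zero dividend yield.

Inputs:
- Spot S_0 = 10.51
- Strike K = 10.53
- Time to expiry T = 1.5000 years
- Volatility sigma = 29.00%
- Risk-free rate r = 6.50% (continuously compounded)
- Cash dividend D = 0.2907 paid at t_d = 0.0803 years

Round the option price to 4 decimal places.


Answer: Price = 1.7530

Derivation:
PV(D) = D * exp(-r * t_d) = 0.2907 * 0.99479410 = 0.28918664
S_0' = S_0 - PV(D) = 10.5100 - 0.28918664 = 10.22081336
d1 = (ln(S_0'/K) + (r + sigma^2/2)*T) / (sigma*sqrt(T)) = 0.36819164
d2 = d1 - sigma*sqrt(T) = 0.01301563
exp(-rT) = 0.90710234
N(d1) = 0.64363483; N(d2) = 0.50519234
C = S_0' * N(d1) - K * exp(-rT) * N(d2) = 10.22081336 * 0.64363483 - 10.5300 * 0.90710234 * 0.50519234 = 1.7530


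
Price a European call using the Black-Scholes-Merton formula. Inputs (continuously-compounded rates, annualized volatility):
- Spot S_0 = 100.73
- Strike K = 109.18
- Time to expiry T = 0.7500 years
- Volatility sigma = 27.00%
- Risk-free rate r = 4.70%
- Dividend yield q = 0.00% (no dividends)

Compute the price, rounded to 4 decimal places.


d1 = (ln(S/K) + (r - q + 0.5*sigma^2) * T) / (sigma * sqrt(T)) = -0.07683774
d2 = d1 - sigma * sqrt(T) = -0.31066459
exp(-rT) = 0.96536405; exp(-qT) = 1.00000000
C = S_0 * exp(-qT) * N(d1) - K * exp(-rT) * N(d2)
N(d1) = 0.46937632; N(d2) = 0.37802781
C = 100.7300 * 1.00000000 * 0.46937632 - 109.1800 * 0.96536405 * 0.37802781 = 7.4367

Answer: Price = 7.4367


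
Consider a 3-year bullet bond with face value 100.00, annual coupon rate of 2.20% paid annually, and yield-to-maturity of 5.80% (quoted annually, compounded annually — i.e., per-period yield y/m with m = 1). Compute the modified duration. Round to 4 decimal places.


Answer: Modified duration = 2.7715

Derivation:
Coupon per period c = face * coupon_rate / m = 2.200000
Periods per year m = 1; per-period yield y/m = 0.058000
Number of cashflows N = 3
Cashflows (t years, CF_t, discount factor 1/(1+y/m)^(m*t), PV):
  t = 1.0000: CF_t = 2.200000, DF = 0.945180, PV = 2.079395
  t = 2.0000: CF_t = 2.200000, DF = 0.893364, PV = 1.965402
  t = 3.0000: CF_t = 102.200000, DF = 0.844390, PV = 86.296641
Price P = sum_t PV_t = 90.341438
First compute Macaulay numerator sum_t t * PV_t:
  t * PV_t at t = 1.0000: 2.079395
  t * PV_t at t = 2.0000: 3.930804
  t * PV_t at t = 3.0000: 258.889924
Macaulay duration D = 264.900122 / 90.341438 = 2.932211
Modified duration = D / (1 + y/m) = 2.932211 / (1 + 0.058000) = 2.771466


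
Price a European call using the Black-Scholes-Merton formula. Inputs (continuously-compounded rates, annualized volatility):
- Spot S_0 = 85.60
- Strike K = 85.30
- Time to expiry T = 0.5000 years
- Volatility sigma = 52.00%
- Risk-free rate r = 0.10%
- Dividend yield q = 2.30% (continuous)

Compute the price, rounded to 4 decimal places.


d1 = (ln(S/K) + (r - q + 0.5*sigma^2) * T) / (sigma * sqrt(T)) = 0.16347990
d2 = d1 - sigma * sqrt(T) = -0.20421562
exp(-rT) = 0.99950012; exp(-qT) = 0.98856587
C = S_0 * exp(-qT) * N(d1) - K * exp(-rT) * N(d2)
N(d1) = 0.56492970; N(d2) = 0.41909250
C = 85.6000 * 0.98856587 * 0.56492970 - 85.3000 * 0.99950012 * 0.41909250 = 12.0743

Answer: Price = 12.0743


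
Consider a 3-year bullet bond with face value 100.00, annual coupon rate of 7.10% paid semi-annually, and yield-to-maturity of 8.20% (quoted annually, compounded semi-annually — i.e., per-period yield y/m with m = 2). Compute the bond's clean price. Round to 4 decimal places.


Answer: Price = 97.1262

Derivation:
Coupon per period c = face * coupon_rate / m = 3.550000
Periods per year m = 2; per-period yield y/m = 0.041000
Number of cashflows N = 6
Cashflows (t years, CF_t, discount factor 1/(1+y/m)^(m*t), PV):
  t = 0.5000: CF_t = 3.550000, DF = 0.960615, PV = 3.410183
  t = 1.0000: CF_t = 3.550000, DF = 0.922781, PV = 3.275872
  t = 1.5000: CF_t = 3.550000, DF = 0.886437, PV = 3.146851
  t = 2.0000: CF_t = 3.550000, DF = 0.851524, PV = 3.022912
  t = 2.5000: CF_t = 3.550000, DF = 0.817987, PV = 2.903854
  t = 3.0000: CF_t = 103.550000, DF = 0.785770, PV = 81.366517
Price P = sum_t PV_t = 97.126187


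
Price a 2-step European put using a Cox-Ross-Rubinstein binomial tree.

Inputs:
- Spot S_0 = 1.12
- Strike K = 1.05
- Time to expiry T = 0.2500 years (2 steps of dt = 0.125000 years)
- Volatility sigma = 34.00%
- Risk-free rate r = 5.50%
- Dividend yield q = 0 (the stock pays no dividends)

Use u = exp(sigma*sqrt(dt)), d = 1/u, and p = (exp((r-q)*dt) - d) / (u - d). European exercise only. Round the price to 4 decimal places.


Answer: Price = V(0,0) = 0.0420

Derivation:
dt = T/N = 0.125000
u = exp(sigma*sqrt(dt)) = 1.127732; d = 1/u = 0.886736
p = (exp((r-q)*dt) - d) / (u - d) = 0.498610
Discount per step: exp(-r*dt) = 0.993149
Stock lattice S(k, i) with i counting down-moves:
  k=0: S(0,0) = 1.1200
  k=1: S(1,0) = 1.2631; S(1,1) = 0.9931
  k=2: S(2,0) = 1.4244; S(2,1) = 1.1200; S(2,2) = 0.8807
Terminal payoffs V(N, i) = max(K - S_T, 0):
  V(2,0) = 0.000000; V(2,1) = 0.000000; V(2,2) = 0.169343
Backward induction: V(k, i) = exp(-r*dt) * [p * V(k+1, i) + (1-p) * V(k+1, i+1)].
  V(1,0) = exp(-r*dt) * [p*0.000000 + (1-p)*0.000000] = 0.000000
  V(1,1) = exp(-r*dt) * [p*0.000000 + (1-p)*0.169343] = 0.084325
  V(0,0) = exp(-r*dt) * [p*0.000000 + (1-p)*0.084325] = 0.041990


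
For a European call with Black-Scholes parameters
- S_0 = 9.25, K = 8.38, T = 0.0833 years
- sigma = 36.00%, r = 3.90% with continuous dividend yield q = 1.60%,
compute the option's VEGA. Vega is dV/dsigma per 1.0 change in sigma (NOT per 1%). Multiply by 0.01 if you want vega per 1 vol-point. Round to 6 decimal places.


Answer: Vega = 0.631554

Derivation:
d1 = 1.0210497368; d2 = 0.9171474751
phi(d1) = 0.2368780527; exp(-qT) = 0.9986680878; exp(-rT) = 0.9967565713
Vega = S * exp(-qT) * phi(d1) * sqrt(T) = 9.2500 * 0.9986680878 * 0.2368780527 * 0.2886173938 = 0.631554


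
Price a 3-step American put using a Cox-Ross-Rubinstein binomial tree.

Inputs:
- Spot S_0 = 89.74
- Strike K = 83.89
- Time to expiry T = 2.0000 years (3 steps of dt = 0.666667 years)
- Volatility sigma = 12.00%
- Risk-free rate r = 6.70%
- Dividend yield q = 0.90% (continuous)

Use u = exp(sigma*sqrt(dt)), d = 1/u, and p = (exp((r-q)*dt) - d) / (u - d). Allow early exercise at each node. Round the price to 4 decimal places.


dt = T/N = 0.666667
u = exp(sigma*sqrt(dt)) = 1.102940; d = 1/u = 0.906667
p = (exp((r-q)*dt) - d) / (u - d) = 0.676388
Discount per step: exp(-r*dt) = 0.956316
Stock lattice S(k, i) with i counting down-moves:
  k=0: S(0,0) = 89.7400
  k=1: S(1,0) = 98.9779; S(1,1) = 81.3643
  k=2: S(2,0) = 109.1667; S(2,1) = 89.7400; S(2,2) = 73.7704
  k=3: S(3,0) = 120.4043; S(3,1) = 98.9779; S(3,2) = 81.3643; S(3,3) = 66.8852
Terminal payoffs V(N, i) = max(K - S_T, 0):
  V(3,0) = 0.000000; V(3,1) = 0.000000; V(3,2) = 2.525667; V(3,3) = 17.004792
Backward induction: V(k, i) = exp(-r*dt) * [p * V(k+1, i) + (1-p) * V(k+1, i+1)]; then take max(V_cont, immediate exercise) for American.
  V(2,0) = exp(-r*dt) * [p*0.000000 + (1-p)*0.000000] = 0.000000; exercise = 0.000000; V(2,0) = max -> 0.000000
  V(2,1) = exp(-r*dt) * [p*0.000000 + (1-p)*2.525667] = 0.781633; exercise = 0.000000; V(2,1) = max -> 0.781633
  V(2,2) = exp(-r*dt) * [p*2.525667 + (1-p)*17.004792] = 6.896274; exercise = 10.119611; V(2,2) = max -> 10.119611
  V(1,0) = exp(-r*dt) * [p*0.000000 + (1-p)*0.781633] = 0.241896; exercise = 0.000000; V(1,0) = max -> 0.241896
  V(1,1) = exp(-r*dt) * [p*0.781633 + (1-p)*10.119611] = 3.637365; exercise = 2.525667; V(1,1) = max -> 3.637365
  V(0,0) = exp(-r*dt) * [p*0.241896 + (1-p)*3.637365] = 1.282145; exercise = 0.000000; V(0,0) = max -> 1.282145

Answer: Price = V(0,0) = 1.2821


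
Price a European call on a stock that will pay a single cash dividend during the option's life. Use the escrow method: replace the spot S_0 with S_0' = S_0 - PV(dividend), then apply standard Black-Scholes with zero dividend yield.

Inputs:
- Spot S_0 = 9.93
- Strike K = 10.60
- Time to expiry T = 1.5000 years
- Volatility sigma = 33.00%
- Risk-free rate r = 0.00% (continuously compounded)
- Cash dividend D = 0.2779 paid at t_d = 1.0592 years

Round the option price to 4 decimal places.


Answer: Price = 1.1905

Derivation:
PV(D) = D * exp(-r * t_d) = 0.2779 * 1.00000000 = 0.27790000
S_0' = S_0 - PV(D) = 9.9300 - 0.27790000 = 9.65210000
d1 = (ln(S_0'/K) + (r + sigma^2/2)*T) / (sigma*sqrt(T)) = -0.02969943
d2 = d1 - sigma*sqrt(T) = -0.43386523
exp(-rT) = 1.00000000
N(d1) = 0.48815338; N(d2) = 0.33219315
C = S_0' * N(d1) - K * exp(-rT) * N(d2) = 9.65210000 * 0.48815338 - 10.6000 * 1.00000000 * 0.33219315 = 1.1905


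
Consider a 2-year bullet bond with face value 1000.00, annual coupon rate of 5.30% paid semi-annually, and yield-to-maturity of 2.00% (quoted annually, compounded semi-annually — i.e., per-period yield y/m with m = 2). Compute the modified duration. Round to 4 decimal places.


Answer: Modified duration = 1.9075

Derivation:
Coupon per period c = face * coupon_rate / m = 26.500000
Periods per year m = 2; per-period yield y/m = 0.010000
Number of cashflows N = 4
Cashflows (t years, CF_t, discount factor 1/(1+y/m)^(m*t), PV):
  t = 0.5000: CF_t = 26.500000, DF = 0.990099, PV = 26.237624
  t = 1.0000: CF_t = 26.500000, DF = 0.980296, PV = 25.977845
  t = 1.5000: CF_t = 26.500000, DF = 0.970590, PV = 25.720639
  t = 2.0000: CF_t = 1026.500000, DF = 0.960980, PV = 986.446324
Price P = sum_t PV_t = 1064.382432
First compute Macaulay numerator sum_t t * PV_t:
  t * PV_t at t = 0.5000: 13.118812
  t * PV_t at t = 1.0000: 25.977845
  t * PV_t at t = 1.5000: 38.580958
  t * PV_t at t = 2.0000: 1972.892647
Macaulay duration D = 2050.570263 / 1064.382432 = 1.926535
Modified duration = D / (1 + y/m) = 1.926535 / (1 + 0.010000) = 1.907461


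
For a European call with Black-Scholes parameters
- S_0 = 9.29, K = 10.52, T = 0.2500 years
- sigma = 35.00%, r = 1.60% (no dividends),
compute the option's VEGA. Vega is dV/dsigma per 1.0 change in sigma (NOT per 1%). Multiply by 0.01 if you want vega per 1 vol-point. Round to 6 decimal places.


d1 = -0.6001551685; d2 = -0.7751551685
phi(d1) = 0.3331935768; exp(-qT) = 1.0000000000; exp(-rT) = 0.9960079893
Vega = S * exp(-qT) * phi(d1) * sqrt(T) = 9.2900 * 1.0000000000 * 0.3331935768 * 0.5000000000 = 1.547684

Answer: Vega = 1.547684


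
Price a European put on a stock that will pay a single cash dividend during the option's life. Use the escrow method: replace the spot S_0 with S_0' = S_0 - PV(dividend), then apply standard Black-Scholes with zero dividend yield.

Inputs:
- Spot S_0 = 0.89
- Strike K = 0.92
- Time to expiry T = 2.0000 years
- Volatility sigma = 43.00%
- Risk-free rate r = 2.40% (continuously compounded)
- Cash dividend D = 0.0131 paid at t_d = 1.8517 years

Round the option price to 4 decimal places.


PV(D) = D * exp(-r * t_d) = 0.0131 * 0.95653223 = 0.01253057
S_0' = S_0 - PV(D) = 0.8900 - 0.01253057 = 0.87746943
d1 = (ln(S_0'/K) + (r + sigma^2/2)*T) / (sigma*sqrt(T)) = 0.30515513
d2 = d1 - sigma*sqrt(T) = -0.30295670
exp(-rT) = 0.95313379
N(-d1) = 0.38012400; N(-d2) = 0.61903857
P = K * exp(-rT) * N(-d2) - S_0' * N(-d1) = 0.9200 * 0.95313379 * 0.61903857 - 0.87746943 * 0.38012400 = 0.2093

Answer: Price = 0.2093


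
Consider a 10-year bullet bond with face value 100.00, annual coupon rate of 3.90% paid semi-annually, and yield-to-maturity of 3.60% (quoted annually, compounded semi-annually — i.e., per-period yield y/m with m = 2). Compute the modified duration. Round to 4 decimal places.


Coupon per period c = face * coupon_rate / m = 1.950000
Periods per year m = 2; per-period yield y/m = 0.018000
Number of cashflows N = 20
Cashflows (t years, CF_t, discount factor 1/(1+y/m)^(m*t), PV):
  t = 0.5000: CF_t = 1.950000, DF = 0.982318, PV = 1.915521
  t = 1.0000: CF_t = 1.950000, DF = 0.964949, PV = 1.881651
  t = 1.5000: CF_t = 1.950000, DF = 0.947887, PV = 1.848380
  t = 2.0000: CF_t = 1.950000, DF = 0.931127, PV = 1.815698
  t = 2.5000: CF_t = 1.950000, DF = 0.914663, PV = 1.783593
  t = 3.0000: CF_t = 1.950000, DF = 0.898490, PV = 1.752056
  t = 3.5000: CF_t = 1.950000, DF = 0.882603, PV = 1.721076
  t = 4.0000: CF_t = 1.950000, DF = 0.866997, PV = 1.690645
  t = 4.5000: CF_t = 1.950000, DF = 0.851667, PV = 1.660751
  t = 5.0000: CF_t = 1.950000, DF = 0.836608, PV = 1.631386
  t = 5.5000: CF_t = 1.950000, DF = 0.821816, PV = 1.602541
  t = 6.0000: CF_t = 1.950000, DF = 0.807285, PV = 1.574205
  t = 6.5000: CF_t = 1.950000, DF = 0.793010, PV = 1.546370
  t = 7.0000: CF_t = 1.950000, DF = 0.778989, PV = 1.519028
  t = 7.5000: CF_t = 1.950000, DF = 0.765215, PV = 1.492169
  t = 8.0000: CF_t = 1.950000, DF = 0.751684, PV = 1.465785
  t = 8.5000: CF_t = 1.950000, DF = 0.738393, PV = 1.439867
  t = 9.0000: CF_t = 1.950000, DF = 0.725337, PV = 1.414408
  t = 9.5000: CF_t = 1.950000, DF = 0.712512, PV = 1.389399
  t = 10.0000: CF_t = 101.950000, DF = 0.699914, PV = 71.356193
Price P = sum_t PV_t = 102.500720
First compute Macaulay numerator sum_t t * PV_t:
  t * PV_t at t = 0.5000: 0.957760
  t * PV_t at t = 1.0000: 1.881651
  t * PV_t at t = 1.5000: 2.772570
  t * PV_t at t = 2.0000: 3.631395
  t * PV_t at t = 2.5000: 4.458982
  t * PV_t at t = 3.0000: 5.256168
  t * PV_t at t = 3.5000: 6.023768
  t * PV_t at t = 4.0000: 6.762579
  t * PV_t at t = 4.5000: 7.473381
  t * PV_t at t = 5.0000: 8.156932
  t * PV_t at t = 5.5000: 8.813974
  t * PV_t at t = 6.0000: 9.445230
  t * PV_t at t = 6.5000: 10.051407
  t * PV_t at t = 7.0000: 10.633195
  t * PV_t at t = 7.5000: 11.191266
  t * PV_t at t = 8.0000: 11.726277
  t * PV_t at t = 8.5000: 12.238870
  t * PV_t at t = 9.0000: 12.729669
  t * PV_t at t = 9.5000: 13.199286
  t * PV_t at t = 10.0000: 713.561928
Macaulay duration D = 860.966286 / 102.500720 = 8.399612
Modified duration = D / (1 + y/m) = 8.399612 / (1 + 0.018000) = 8.251092

Answer: Modified duration = 8.2511


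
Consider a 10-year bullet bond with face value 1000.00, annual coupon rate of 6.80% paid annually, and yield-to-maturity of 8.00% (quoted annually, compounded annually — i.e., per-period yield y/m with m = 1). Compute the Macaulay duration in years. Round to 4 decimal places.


Coupon per period c = face * coupon_rate / m = 68.000000
Periods per year m = 1; per-period yield y/m = 0.080000
Number of cashflows N = 10
Cashflows (t years, CF_t, discount factor 1/(1+y/m)^(m*t), PV):
  t = 1.0000: CF_t = 68.000000, DF = 0.925926, PV = 62.962963
  t = 2.0000: CF_t = 68.000000, DF = 0.857339, PV = 58.299040
  t = 3.0000: CF_t = 68.000000, DF = 0.793832, PV = 53.980592
  t = 4.0000: CF_t = 68.000000, DF = 0.735030, PV = 49.982030
  t = 5.0000: CF_t = 68.000000, DF = 0.680583, PV = 46.279657
  t = 6.0000: CF_t = 68.000000, DF = 0.630170, PV = 42.851535
  t = 7.0000: CF_t = 68.000000, DF = 0.583490, PV = 39.677347
  t = 8.0000: CF_t = 68.000000, DF = 0.540269, PV = 36.738284
  t = 9.0000: CF_t = 68.000000, DF = 0.500249, PV = 34.016930
  t = 10.0000: CF_t = 1068.000000, DF = 0.463193, PV = 494.690645
Price P = sum_t PV_t = 919.479023
Macaulay numerator sum_t t * PV_t:
  t * PV_t at t = 1.0000: 62.962963
  t * PV_t at t = 2.0000: 116.598080
  t * PV_t at t = 3.0000: 161.941777
  t * PV_t at t = 4.0000: 199.928120
  t * PV_t at t = 5.0000: 231.398287
  t * PV_t at t = 6.0000: 257.109208
  t * PV_t at t = 7.0000: 277.741428
  t * PV_t at t = 8.0000: 293.906273
  t * PV_t at t = 9.0000: 306.152368
  t * PV_t at t = 10.0000: 4946.906453
Macaulay duration D = (sum_t t * PV_t) / P = 6854.644956 / 919.479023 = 7.454923

Answer: Macaulay duration = 7.4549 years


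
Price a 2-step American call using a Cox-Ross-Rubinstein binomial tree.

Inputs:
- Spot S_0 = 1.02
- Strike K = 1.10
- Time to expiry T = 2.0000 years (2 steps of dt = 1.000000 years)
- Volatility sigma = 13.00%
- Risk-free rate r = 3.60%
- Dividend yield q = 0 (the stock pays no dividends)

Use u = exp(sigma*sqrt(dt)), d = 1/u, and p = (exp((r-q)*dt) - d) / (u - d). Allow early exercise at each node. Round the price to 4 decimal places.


dt = T/N = 1.000000
u = exp(sigma*sqrt(dt)) = 1.138828; d = 1/u = 0.878095
p = (exp((r-q)*dt) - d) / (u - d) = 0.608133
Discount per step: exp(-r*dt) = 0.964640
Stock lattice S(k, i) with i counting down-moves:
  k=0: S(0,0) = 1.0200
  k=1: S(1,0) = 1.1616; S(1,1) = 0.8957
  k=2: S(2,0) = 1.3229; S(2,1) = 1.0200; S(2,2) = 0.7865
Terminal payoffs V(N, i) = max(S_T - K, 0):
  V(2,0) = 0.222869; V(2,1) = 0.000000; V(2,2) = 0.000000
Backward induction: V(k, i) = exp(-r*dt) * [p * V(k+1, i) + (1-p) * V(k+1, i+1)]; then take max(V_cont, immediate exercise) for American.
  V(1,0) = exp(-r*dt) * [p*0.222869 + (1-p)*0.000000] = 0.130741; exercise = 0.061605; V(1,0) = max -> 0.130741
  V(1,1) = exp(-r*dt) * [p*0.000000 + (1-p)*0.000000] = 0.000000; exercise = 0.000000; V(1,1) = max -> 0.000000
  V(0,0) = exp(-r*dt) * [p*0.130741 + (1-p)*0.000000] = 0.076697; exercise = 0.000000; V(0,0) = max -> 0.076697

Answer: Price = V(0,0) = 0.0767


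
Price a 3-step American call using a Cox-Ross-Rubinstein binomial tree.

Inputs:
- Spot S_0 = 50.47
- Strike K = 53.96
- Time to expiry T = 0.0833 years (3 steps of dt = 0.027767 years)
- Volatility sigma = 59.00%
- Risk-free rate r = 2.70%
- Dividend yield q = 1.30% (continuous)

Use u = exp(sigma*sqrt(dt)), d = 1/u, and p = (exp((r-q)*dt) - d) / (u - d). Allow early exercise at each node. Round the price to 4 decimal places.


dt = T/N = 0.027767
u = exp(sigma*sqrt(dt)) = 1.103309; d = 1/u = 0.906365
p = (exp((r-q)*dt) - d) / (u - d) = 0.477416
Discount per step: exp(-r*dt) = 0.999251
Stock lattice S(k, i) with i counting down-moves:
  k=0: S(0,0) = 50.4700
  k=1: S(1,0) = 55.6840; S(1,1) = 45.7442
  k=2: S(2,0) = 61.4366; S(2,1) = 50.4700; S(2,2) = 41.4609
  k=3: S(3,0) = 67.7836; S(3,1) = 55.6840; S(3,2) = 45.7442; S(3,3) = 37.5787
Terminal payoffs V(N, i) = max(S_T - K, 0):
  V(3,0) = 13.823588; V(3,1) = 1.723995; V(3,2) = 0.000000; V(3,3) = 0.000000
Backward induction: V(k, i) = exp(-r*dt) * [p * V(k+1, i) + (1-p) * V(k+1, i+1)]; then take max(V_cont, immediate exercise) for American.
  V(2,0) = exp(-r*dt) * [p*13.823588 + (1-p)*1.723995] = 7.494908; exercise = 7.476642; V(2,0) = max -> 7.494908
  V(2,1) = exp(-r*dt) * [p*1.723995 + (1-p)*0.000000] = 0.822445; exercise = 0.000000; V(2,1) = max -> 0.822445
  V(2,2) = exp(-r*dt) * [p*0.000000 + (1-p)*0.000000] = 0.000000; exercise = 0.000000; V(2,2) = max -> 0.000000
  V(1,0) = exp(-r*dt) * [p*7.494908 + (1-p)*0.822445] = 4.004979; exercise = 1.723995; V(1,0) = max -> 4.004979
  V(1,1) = exp(-r*dt) * [p*0.822445 + (1-p)*0.000000] = 0.392354; exercise = 0.000000; V(1,1) = max -> 0.392354
  V(0,0) = exp(-r*dt) * [p*4.004979 + (1-p)*0.392354] = 2.115491; exercise = 0.000000; V(0,0) = max -> 2.115491

Answer: Price = V(0,0) = 2.1155


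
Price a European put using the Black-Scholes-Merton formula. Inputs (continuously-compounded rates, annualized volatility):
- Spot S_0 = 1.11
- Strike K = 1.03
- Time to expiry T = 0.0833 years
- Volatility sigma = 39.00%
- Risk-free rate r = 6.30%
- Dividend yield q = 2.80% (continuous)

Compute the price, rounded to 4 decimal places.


Answer: Price = 0.0174

Derivation:
d1 = (ln(S/K) + (r - q + 0.5*sigma^2) * T) / (sigma * sqrt(T)) = 0.74672257
d2 = d1 - sigma * sqrt(T) = 0.63416179
exp(-rT) = 0.99476585; exp(-qT) = 0.99767032
P = K * exp(-rT) * N(-d2) - S_0 * exp(-qT) * N(-d1)
N(-d1) = 0.22761552; N(-d2) = 0.26298762
P = 1.0300 * 0.99476585 * 0.26298762 - 1.1100 * 0.99767032 * 0.22761552 = 0.0174


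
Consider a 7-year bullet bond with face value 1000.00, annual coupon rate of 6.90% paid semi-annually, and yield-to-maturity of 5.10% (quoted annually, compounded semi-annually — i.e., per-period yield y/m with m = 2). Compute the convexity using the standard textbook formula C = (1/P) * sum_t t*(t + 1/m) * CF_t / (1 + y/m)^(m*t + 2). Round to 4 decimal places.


Coupon per period c = face * coupon_rate / m = 34.500000
Periods per year m = 2; per-period yield y/m = 0.025500
Number of cashflows N = 14
Cashflows (t years, CF_t, discount factor 1/(1+y/m)^(m*t), PV):
  t = 0.5000: CF_t = 34.500000, DF = 0.975134, PV = 33.642126
  t = 1.0000: CF_t = 34.500000, DF = 0.950886, PV = 32.805583
  t = 1.5000: CF_t = 34.500000, DF = 0.927242, PV = 31.989842
  t = 2.0000: CF_t = 34.500000, DF = 0.904185, PV = 31.194386
  t = 2.5000: CF_t = 34.500000, DF = 0.881702, PV = 30.418709
  t = 3.0000: CF_t = 34.500000, DF = 0.859777, PV = 29.662319
  t = 3.5000: CF_t = 34.500000, DF = 0.838398, PV = 28.924739
  t = 4.0000: CF_t = 34.500000, DF = 0.817551, PV = 28.205498
  t = 4.5000: CF_t = 34.500000, DF = 0.797222, PV = 27.504143
  t = 5.0000: CF_t = 34.500000, DF = 0.777398, PV = 26.820227
  t = 5.5000: CF_t = 34.500000, DF = 0.758067, PV = 26.153317
  t = 6.0000: CF_t = 34.500000, DF = 0.739217, PV = 25.502991
  t = 6.5000: CF_t = 34.500000, DF = 0.720836, PV = 24.868836
  t = 7.0000: CF_t = 1034.500000, DF = 0.702912, PV = 727.162023
Price P = sum_t PV_t = 1104.854739
Convexity numerator sum_t t*(t + 1/m) * CF_t / (1+y/m)^(m*t + 2):
  t = 0.5000: term = 15.994921
  t = 1.0000: term = 46.791578
  t = 1.5000: term = 91.256126
  t = 2.0000: term = 148.311597
  t = 2.5000: term = 216.935539
  t = 3.0000: term = 296.157733
  t = 3.5000: term = 385.057998
  t = 4.0000: term = 482.764085
  t = 4.5000: term = 588.449640
  t = 5.0000: term = 701.332254
  t = 5.5000: term = 820.671580
  t = 6.0000: term = 945.767522
  t = 6.5000: term = 1075.958501
  t = 7.0000: term = 36301.047998
Convexity = (1/P) * sum = 42116.497071 / 1104.854739 = 38.119488

Answer: Convexity = 38.1195


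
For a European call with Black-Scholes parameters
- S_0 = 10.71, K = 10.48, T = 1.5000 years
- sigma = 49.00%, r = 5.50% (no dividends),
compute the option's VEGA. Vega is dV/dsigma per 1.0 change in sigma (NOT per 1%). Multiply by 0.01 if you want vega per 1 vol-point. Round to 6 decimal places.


Answer: Vega = 4.677539

Derivation:
d1 = 0.4737083303; d2 = -0.1264166567
phi(d1) = 0.3566008021; exp(-qT) = 1.0000000000; exp(-rT) = 0.9208114379
Vega = S * exp(-qT) * phi(d1) * sqrt(T) = 10.7100 * 1.0000000000 * 0.3566008021 * 1.2247448714 = 4.677539


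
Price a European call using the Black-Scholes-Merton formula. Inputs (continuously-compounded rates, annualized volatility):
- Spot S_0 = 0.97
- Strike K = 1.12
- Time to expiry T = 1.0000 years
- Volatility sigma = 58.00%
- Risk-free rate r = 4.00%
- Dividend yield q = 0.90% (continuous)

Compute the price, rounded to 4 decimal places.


d1 = (ln(S/K) + (r - q + 0.5*sigma^2) * T) / (sigma * sqrt(T)) = 0.09553812
d2 = d1 - sigma * sqrt(T) = -0.48446188
exp(-rT) = 0.96078944; exp(-qT) = 0.99104038
C = S_0 * exp(-qT) * N(d1) - K * exp(-rT) * N(d2)
N(d1) = 0.53805629; N(d2) = 0.31402905
C = 0.9700 * 0.99104038 * 0.53805629 - 1.1200 * 0.96078944 * 0.31402905 = 0.1793

Answer: Price = 0.1793


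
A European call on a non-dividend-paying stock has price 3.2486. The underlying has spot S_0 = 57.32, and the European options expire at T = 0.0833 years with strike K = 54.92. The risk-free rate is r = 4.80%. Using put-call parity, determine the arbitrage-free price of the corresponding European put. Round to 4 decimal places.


Answer: Put price = 0.6294

Derivation:
Put-call parity: C - P = S_0 * exp(-qT) - K * exp(-rT).
S_0 * exp(-qT) = 57.3200 * 1.00000000 = 57.32000000
K * exp(-rT) = 54.9200 * 0.99600958 = 54.70084630
P = C - S*exp(-qT) + K*exp(-rT)
P = 3.2486 - 57.32000000 + 54.70084630 = 0.6294


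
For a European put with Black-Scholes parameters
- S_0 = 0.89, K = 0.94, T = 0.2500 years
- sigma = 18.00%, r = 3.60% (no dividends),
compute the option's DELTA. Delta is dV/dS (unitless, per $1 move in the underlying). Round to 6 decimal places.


Answer: Delta = -0.678073

Derivation:
d1 = -0.4623156949; d2 = -0.5523156949
phi(d1) = 0.3585072364; exp(-qT) = 1.0000000000; exp(-rT) = 0.9910403788
N(-d1) = 0.6780725269
Delta = -exp(-qT) * N(-d1) = -1.0000000000 * 0.6780725269 = -0.678073


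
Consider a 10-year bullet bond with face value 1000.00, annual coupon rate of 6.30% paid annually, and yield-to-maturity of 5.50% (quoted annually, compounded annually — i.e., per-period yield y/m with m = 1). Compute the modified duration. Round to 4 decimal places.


Coupon per period c = face * coupon_rate / m = 63.000000
Periods per year m = 1; per-period yield y/m = 0.055000
Number of cashflows N = 10
Cashflows (t years, CF_t, discount factor 1/(1+y/m)^(m*t), PV):
  t = 1.0000: CF_t = 63.000000, DF = 0.947867, PV = 59.715640
  t = 2.0000: CF_t = 63.000000, DF = 0.898452, PV = 56.602502
  t = 3.0000: CF_t = 63.000000, DF = 0.851614, PV = 53.651661
  t = 4.0000: CF_t = 63.000000, DF = 0.807217, PV = 50.854655
  t = 5.0000: CF_t = 63.000000, DF = 0.765134, PV = 48.203464
  t = 6.0000: CF_t = 63.000000, DF = 0.725246, PV = 45.690487
  t = 7.0000: CF_t = 63.000000, DF = 0.687437, PV = 43.308519
  t = 8.0000: CF_t = 63.000000, DF = 0.651599, PV = 41.050729
  t = 9.0000: CF_t = 63.000000, DF = 0.617629, PV = 38.910643
  t = 10.0000: CF_t = 1063.000000, DF = 0.585431, PV = 622.312706
Price P = sum_t PV_t = 1060.301007
First compute Macaulay numerator sum_t t * PV_t:
  t * PV_t at t = 1.0000: 59.715640
  t * PV_t at t = 2.0000: 113.205004
  t * PV_t at t = 3.0000: 160.954983
  t * PV_t at t = 4.0000: 203.418619
  t * PV_t at t = 5.0000: 241.017321
  t * PV_t at t = 6.0000: 274.142925
  t * PV_t at t = 7.0000: 303.159633
  t * PV_t at t = 8.0000: 328.405831
  t * PV_t at t = 9.0000: 350.195791
  t * PV_t at t = 10.0000: 6223.127059
Macaulay duration D = 8257.342806 / 1060.301007 = 7.787735
Modified duration = D / (1 + y/m) = 7.787735 / (1 + 0.055000) = 7.381739

Answer: Modified duration = 7.3817


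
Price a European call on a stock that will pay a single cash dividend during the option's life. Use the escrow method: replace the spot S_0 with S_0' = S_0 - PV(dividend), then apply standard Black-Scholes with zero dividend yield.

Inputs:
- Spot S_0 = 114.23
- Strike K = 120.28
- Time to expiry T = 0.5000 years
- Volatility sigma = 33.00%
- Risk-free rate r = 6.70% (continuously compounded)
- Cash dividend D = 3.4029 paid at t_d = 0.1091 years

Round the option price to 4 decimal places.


Answer: Price = 8.0396

Derivation:
PV(D) = D * exp(-r * t_d) = 3.4029 * 0.99271695 = 3.37811651
S_0' = S_0 - PV(D) = 114.2300 - 3.37811651 = 110.85188349
d1 = (ln(S_0'/K) + (r + sigma^2/2)*T) / (sigma*sqrt(T)) = -0.08957728
d2 = d1 - sigma*sqrt(T) = -0.32292251
exp(-rT) = 0.96705491
N(d1) = 0.46431157; N(d2) = 0.37337696
C = S_0' * N(d1) - K * exp(-rT) * N(d2) = 110.85188349 * 0.46431157 - 120.2800 * 0.96705491 * 0.37337696 = 8.0396


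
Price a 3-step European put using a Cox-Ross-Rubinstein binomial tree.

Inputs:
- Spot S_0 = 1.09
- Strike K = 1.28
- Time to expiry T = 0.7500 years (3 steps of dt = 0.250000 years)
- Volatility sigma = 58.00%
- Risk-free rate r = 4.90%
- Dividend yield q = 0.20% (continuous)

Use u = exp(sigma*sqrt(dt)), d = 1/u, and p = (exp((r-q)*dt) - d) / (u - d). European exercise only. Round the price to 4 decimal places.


Answer: Price = V(0,0) = 0.3167

Derivation:
dt = T/N = 0.250000
u = exp(sigma*sqrt(dt)) = 1.336427; d = 1/u = 0.748264
p = (exp((r-q)*dt) - d) / (u - d) = 0.448099
Discount per step: exp(-r*dt) = 0.987825
Stock lattice S(k, i) with i counting down-moves:
  k=0: S(0,0) = 1.0900
  k=1: S(1,0) = 1.4567; S(1,1) = 0.8156
  k=2: S(2,0) = 1.9468; S(2,1) = 1.0900; S(2,2) = 0.6103
  k=3: S(3,0) = 2.6017; S(3,1) = 1.4567; S(3,2) = 0.8156; S(3,3) = 0.4567
Terminal payoffs V(N, i) = max(K - S_T, 0):
  V(3,0) = 0.000000; V(3,1) = 0.000000; V(3,2) = 0.464393; V(3,3) = 0.823343
Backward induction: V(k, i) = exp(-r*dt) * [p * V(k+1, i) + (1-p) * V(k+1, i+1)].
  V(2,0) = exp(-r*dt) * [p*0.000000 + (1-p)*0.000000] = 0.000000
  V(2,1) = exp(-r*dt) * [p*0.000000 + (1-p)*0.464393] = 0.253178
  V(2,2) = exp(-r*dt) * [p*0.464393 + (1-p)*0.823343] = 0.654431
  V(1,0) = exp(-r*dt) * [p*0.000000 + (1-p)*0.253178] = 0.138028
  V(1,1) = exp(-r*dt) * [p*0.253178 + (1-p)*0.654431] = 0.468852
  V(0,0) = exp(-r*dt) * [p*0.138028 + (1-p)*0.468852] = 0.316706


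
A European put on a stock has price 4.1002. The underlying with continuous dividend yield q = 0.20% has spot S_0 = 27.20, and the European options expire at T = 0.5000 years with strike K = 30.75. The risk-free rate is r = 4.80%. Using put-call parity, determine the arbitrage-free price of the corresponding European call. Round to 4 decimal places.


Put-call parity: C - P = S_0 * exp(-qT) - K * exp(-rT).
S_0 * exp(-qT) = 27.2000 * 0.99900050 = 27.17281360
K * exp(-rT) = 30.7500 * 0.97628571 = 30.02078558
C = P + S*exp(-qT) - K*exp(-rT)
C = 4.1002 + 27.17281360 - 30.02078558 = 1.2522

Answer: Call price = 1.2522


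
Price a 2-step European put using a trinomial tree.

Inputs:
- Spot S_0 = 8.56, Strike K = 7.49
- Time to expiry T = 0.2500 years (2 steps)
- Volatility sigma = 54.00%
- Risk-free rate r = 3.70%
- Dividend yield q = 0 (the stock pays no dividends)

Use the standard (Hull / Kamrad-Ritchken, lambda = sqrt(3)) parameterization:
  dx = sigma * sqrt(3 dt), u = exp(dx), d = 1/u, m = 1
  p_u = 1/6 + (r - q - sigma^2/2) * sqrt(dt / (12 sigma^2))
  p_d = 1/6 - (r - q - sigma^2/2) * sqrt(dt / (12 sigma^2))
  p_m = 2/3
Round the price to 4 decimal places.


dt = T/N = 0.125000; dx = sigma*sqrt(3*dt) = 0.330681
u = exp(dx) = 1.391916; d = 1/u = 0.718434
p_u = 0.146103, p_m = 0.666667, p_d = 0.187230
Discount per step: exp(-r*dt) = 0.995386
Stock lattice S(k, j) with j the centered position index:
  k=0: S(0,+0) = 8.5600
  k=1: S(1,-1) = 6.1498; S(1,+0) = 8.5600; S(1,+1) = 11.9148
  k=2: S(2,-2) = 4.4182; S(2,-1) = 6.1498; S(2,+0) = 8.5600; S(2,+1) = 11.9148; S(2,+2) = 16.5844
Terminal payoffs V(N, j) = max(K - S_T, 0):
  V(2,-2) = 3.071775; V(2,-1) = 1.340203; V(2,+0) = 0.000000; V(2,+1) = 0.000000; V(2,+2) = 0.000000
Backward induction: V(k, j) = exp(-r*dt) * [p_u * V(k+1, j+1) + p_m * V(k+1, j) + p_d * V(k+1, j-1)]
  V(1,-1) = exp(-r*dt) * [p_u*0.000000 + p_m*1.340203 + p_d*3.071775] = 1.461821
  V(1,+0) = exp(-r*dt) * [p_u*0.000000 + p_m*0.000000 + p_d*1.340203] = 0.249769
  V(1,+1) = exp(-r*dt) * [p_u*0.000000 + p_m*0.000000 + p_d*0.000000] = 0.000000
  V(0,+0) = exp(-r*dt) * [p_u*0.000000 + p_m*0.249769 + p_d*1.461821] = 0.438178

Answer: Price = V(0,0) = 0.4382


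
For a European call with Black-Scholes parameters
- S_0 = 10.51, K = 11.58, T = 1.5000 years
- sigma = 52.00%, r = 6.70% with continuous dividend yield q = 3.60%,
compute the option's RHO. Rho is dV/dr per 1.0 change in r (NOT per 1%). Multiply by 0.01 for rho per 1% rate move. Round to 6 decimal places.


d1 = 0.2392142049; d2 = -0.3976531282
phi(d1) = 0.3876896033; exp(-qT) = 0.9474321065; exp(-rT) = 0.9043851124
N(d2) = 0.3454429462
Rho = K*T*exp(-rT)*N(d2) = 11.5800 * 1.5000 * 0.9043851124 * 0.3454429462 = 5.426622

Answer: Rho = 5.426622


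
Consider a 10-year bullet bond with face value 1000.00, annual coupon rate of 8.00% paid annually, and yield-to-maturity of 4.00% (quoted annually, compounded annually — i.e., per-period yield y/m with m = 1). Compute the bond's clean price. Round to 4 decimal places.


Coupon per period c = face * coupon_rate / m = 80.000000
Periods per year m = 1; per-period yield y/m = 0.040000
Number of cashflows N = 10
Cashflows (t years, CF_t, discount factor 1/(1+y/m)^(m*t), PV):
  t = 1.0000: CF_t = 80.000000, DF = 0.961538, PV = 76.923077
  t = 2.0000: CF_t = 80.000000, DF = 0.924556, PV = 73.964497
  t = 3.0000: CF_t = 80.000000, DF = 0.888996, PV = 71.119709
  t = 4.0000: CF_t = 80.000000, DF = 0.854804, PV = 68.384335
  t = 5.0000: CF_t = 80.000000, DF = 0.821927, PV = 65.754169
  t = 6.0000: CF_t = 80.000000, DF = 0.790315, PV = 63.225162
  t = 7.0000: CF_t = 80.000000, DF = 0.759918, PV = 60.793425
  t = 8.0000: CF_t = 80.000000, DF = 0.730690, PV = 58.455216
  t = 9.0000: CF_t = 80.000000, DF = 0.702587, PV = 56.206939
  t = 10.0000: CF_t = 1080.000000, DF = 0.675564, PV = 729.609302
Price P = sum_t PV_t = 1324.435831

Answer: Price = 1324.4358


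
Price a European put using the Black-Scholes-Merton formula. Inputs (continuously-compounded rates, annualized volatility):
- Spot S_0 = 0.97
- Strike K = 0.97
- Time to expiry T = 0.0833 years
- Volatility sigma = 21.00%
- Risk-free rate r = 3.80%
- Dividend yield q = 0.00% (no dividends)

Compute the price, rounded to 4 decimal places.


Answer: Price = 0.0219

Derivation:
d1 = (ln(S/K) + (r - q + 0.5*sigma^2) * T) / (sigma * sqrt(T)) = 0.08253083
d2 = d1 - sigma * sqrt(T) = 0.02192118
exp(-rT) = 0.99683960; exp(-qT) = 1.00000000
P = K * exp(-rT) * N(-d2) - S_0 * exp(-qT) * N(-d1)
N(-d1) = 0.46711230; N(-d2) = 0.49125542
P = 0.9700 * 0.99683960 * 0.49125542 - 0.9700 * 1.00000000 * 0.46711230 = 0.0219


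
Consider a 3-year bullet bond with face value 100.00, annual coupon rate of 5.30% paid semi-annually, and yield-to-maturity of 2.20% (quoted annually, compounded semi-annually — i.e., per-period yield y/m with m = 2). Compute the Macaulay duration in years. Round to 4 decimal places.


Answer: Macaulay duration = 2.8222 years

Derivation:
Coupon per period c = face * coupon_rate / m = 2.650000
Periods per year m = 2; per-period yield y/m = 0.011000
Number of cashflows N = 6
Cashflows (t years, CF_t, discount factor 1/(1+y/m)^(m*t), PV):
  t = 0.5000: CF_t = 2.650000, DF = 0.989120, PV = 2.621167
  t = 1.0000: CF_t = 2.650000, DF = 0.978358, PV = 2.592648
  t = 1.5000: CF_t = 2.650000, DF = 0.967713, PV = 2.564439
  t = 2.0000: CF_t = 2.650000, DF = 0.957184, PV = 2.536537
  t = 2.5000: CF_t = 2.650000, DF = 0.946769, PV = 2.508939
  t = 3.0000: CF_t = 102.650000, DF = 0.936468, PV = 96.128468
Price P = sum_t PV_t = 108.952198
Macaulay numerator sum_t t * PV_t:
  t * PV_t at t = 0.5000: 1.310584
  t * PV_t at t = 1.0000: 2.592648
  t * PV_t at t = 1.5000: 3.846659
  t * PV_t at t = 2.0000: 5.073075
  t * PV_t at t = 2.5000: 6.272347
  t * PV_t at t = 3.0000: 288.385403
Macaulay duration D = (sum_t t * PV_t) / P = 307.480716 / 108.952198 = 2.822162


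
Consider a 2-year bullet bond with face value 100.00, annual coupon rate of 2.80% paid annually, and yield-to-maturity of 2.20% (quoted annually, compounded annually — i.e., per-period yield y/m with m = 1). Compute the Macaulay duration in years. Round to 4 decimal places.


Coupon per period c = face * coupon_rate / m = 2.800000
Periods per year m = 1; per-period yield y/m = 0.022000
Number of cashflows N = 2
Cashflows (t years, CF_t, discount factor 1/(1+y/m)^(m*t), PV):
  t = 1.0000: CF_t = 2.800000, DF = 0.978474, PV = 2.739726
  t = 2.0000: CF_t = 102.800000, DF = 0.957411, PV = 98.421804
Price P = sum_t PV_t = 101.161530
Macaulay numerator sum_t t * PV_t:
  t * PV_t at t = 1.0000: 2.739726
  t * PV_t at t = 2.0000: 196.843609
Macaulay duration D = (sum_t t * PV_t) / P = 199.583335 / 101.161530 = 1.972917

Answer: Macaulay duration = 1.9729 years


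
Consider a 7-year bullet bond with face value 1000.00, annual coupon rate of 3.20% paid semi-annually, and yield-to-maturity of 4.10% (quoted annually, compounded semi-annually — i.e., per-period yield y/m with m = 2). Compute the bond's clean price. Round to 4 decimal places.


Coupon per period c = face * coupon_rate / m = 16.000000
Periods per year m = 2; per-period yield y/m = 0.020500
Number of cashflows N = 14
Cashflows (t years, CF_t, discount factor 1/(1+y/m)^(m*t), PV):
  t = 0.5000: CF_t = 16.000000, DF = 0.979912, PV = 15.678589
  t = 1.0000: CF_t = 16.000000, DF = 0.960227, PV = 15.363634
  t = 1.5000: CF_t = 16.000000, DF = 0.940938, PV = 15.055007
  t = 2.0000: CF_t = 16.000000, DF = 0.922036, PV = 14.752579
  t = 2.5000: CF_t = 16.000000, DF = 0.903514, PV = 14.456226
  t = 3.0000: CF_t = 16.000000, DF = 0.885364, PV = 14.165827
  t = 3.5000: CF_t = 16.000000, DF = 0.867579, PV = 13.881261
  t = 4.0000: CF_t = 16.000000, DF = 0.850151, PV = 13.602412
  t = 4.5000: CF_t = 16.000000, DF = 0.833073, PV = 13.329164
  t = 5.0000: CF_t = 16.000000, DF = 0.816338, PV = 13.061405
  t = 5.5000: CF_t = 16.000000, DF = 0.799939, PV = 12.799025
  t = 6.0000: CF_t = 16.000000, DF = 0.783870, PV = 12.541916
  t = 6.5000: CF_t = 16.000000, DF = 0.768123, PV = 12.289971
  t = 7.0000: CF_t = 1016.000000, DF = 0.752693, PV = 764.736081
Price P = sum_t PV_t = 945.713096

Answer: Price = 945.7131


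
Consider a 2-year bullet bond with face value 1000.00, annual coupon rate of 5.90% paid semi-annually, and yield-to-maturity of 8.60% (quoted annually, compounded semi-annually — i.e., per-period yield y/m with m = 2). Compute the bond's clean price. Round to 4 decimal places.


Answer: Price = 951.3409

Derivation:
Coupon per period c = face * coupon_rate / m = 29.500000
Periods per year m = 2; per-period yield y/m = 0.043000
Number of cashflows N = 4
Cashflows (t years, CF_t, discount factor 1/(1+y/m)^(m*t), PV):
  t = 0.5000: CF_t = 29.500000, DF = 0.958773, PV = 28.283797
  t = 1.0000: CF_t = 29.500000, DF = 0.919245, PV = 27.117734
  t = 1.5000: CF_t = 29.500000, DF = 0.881347, PV = 25.999745
  t = 2.0000: CF_t = 1029.500000, DF = 0.845012, PV = 869.939633
Price P = sum_t PV_t = 951.340909


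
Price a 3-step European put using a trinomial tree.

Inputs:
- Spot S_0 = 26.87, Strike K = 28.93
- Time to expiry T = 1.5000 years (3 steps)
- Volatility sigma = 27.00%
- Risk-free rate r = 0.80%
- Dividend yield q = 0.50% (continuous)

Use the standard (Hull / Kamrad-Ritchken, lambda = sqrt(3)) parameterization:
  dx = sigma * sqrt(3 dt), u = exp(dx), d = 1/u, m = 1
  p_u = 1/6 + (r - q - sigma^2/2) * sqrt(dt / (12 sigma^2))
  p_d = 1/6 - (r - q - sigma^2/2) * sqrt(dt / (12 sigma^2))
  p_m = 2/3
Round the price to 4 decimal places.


dt = T/N = 0.500000; dx = sigma*sqrt(3*dt) = 0.330681
u = exp(dx) = 1.391916; d = 1/u = 0.718434
p_u = 0.141378, p_m = 0.666667, p_d = 0.191955
Discount per step: exp(-r*dt) = 0.996008
Stock lattice S(k, j) with j the centered position index:
  k=0: S(0,+0) = 26.8700
  k=1: S(1,-1) = 19.3043; S(1,+0) = 26.8700; S(1,+1) = 37.4008
  k=2: S(2,-2) = 13.8689; S(2,-1) = 19.3043; S(2,+0) = 26.8700; S(2,+1) = 37.4008; S(2,+2) = 52.0587
  k=3: S(3,-3) = 9.9639; S(3,-2) = 13.8689; S(3,-1) = 19.3043; S(3,+0) = 26.8700; S(3,+1) = 37.4008; S(3,+2) = 52.0587; S(3,+3) = 72.4614
Terminal payoffs V(N, j) = max(K - S_T, 0):
  V(3,-3) = 18.966115; V(3,-2) = 15.061110; V(3,-1) = 9.625672; V(3,+0) = 2.060000; V(3,+1) = 0.000000; V(3,+2) = 0.000000; V(3,+3) = 0.000000
Backward induction: V(k, j) = exp(-r*dt) * [p_u * V(k+1, j+1) + p_m * V(k+1, j) + p_d * V(k+1, j-1)]
  V(2,-2) = exp(-r*dt) * [p_u*9.625672 + p_m*15.061110 + p_d*18.966115] = 14.982197
  V(2,-1) = exp(-r*dt) * [p_u*2.060000 + p_m*9.625672 + p_d*15.061110] = 9.561094
  V(2,+0) = exp(-r*dt) * [p_u*0.000000 + p_m*2.060000 + p_d*9.625672] = 3.208175
  V(2,+1) = exp(-r*dt) * [p_u*0.000000 + p_m*0.000000 + p_d*2.060000] = 0.393850
  V(2,+2) = exp(-r*dt) * [p_u*0.000000 + p_m*0.000000 + p_d*0.000000] = 0.000000
  V(1,-1) = exp(-r*dt) * [p_u*3.208175 + p_m*9.561094 + p_d*14.982197] = 9.664804
  V(1,+0) = exp(-r*dt) * [p_u*0.393850 + p_m*3.208175 + p_d*9.561094] = 4.013681
  V(1,+1) = exp(-r*dt) * [p_u*0.000000 + p_m*0.393850 + p_d*3.208175] = 0.874886
  V(0,+0) = exp(-r*dt) * [p_u*0.874886 + p_m*4.013681 + p_d*9.664804] = 4.636107

Answer: Price = V(0,0) = 4.6361


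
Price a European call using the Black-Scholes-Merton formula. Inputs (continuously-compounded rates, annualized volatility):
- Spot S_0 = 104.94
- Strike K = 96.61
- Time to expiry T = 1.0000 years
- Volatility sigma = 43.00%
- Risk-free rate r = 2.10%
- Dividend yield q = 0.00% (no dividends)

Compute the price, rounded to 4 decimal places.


d1 = (ln(S/K) + (r - q + 0.5*sigma^2) * T) / (sigma * sqrt(T)) = 0.45617791
d2 = d1 - sigma * sqrt(T) = 0.02617791
exp(-rT) = 0.97921896; exp(-qT) = 1.00000000
C = S_0 * exp(-qT) * N(d1) - K * exp(-rT) * N(d2)
N(d1) = 0.67586898; N(d2) = 0.51044228
C = 104.9400 * 1.00000000 * 0.67586898 - 96.6100 * 0.97921896 * 0.51044228 = 22.6367

Answer: Price = 22.6367


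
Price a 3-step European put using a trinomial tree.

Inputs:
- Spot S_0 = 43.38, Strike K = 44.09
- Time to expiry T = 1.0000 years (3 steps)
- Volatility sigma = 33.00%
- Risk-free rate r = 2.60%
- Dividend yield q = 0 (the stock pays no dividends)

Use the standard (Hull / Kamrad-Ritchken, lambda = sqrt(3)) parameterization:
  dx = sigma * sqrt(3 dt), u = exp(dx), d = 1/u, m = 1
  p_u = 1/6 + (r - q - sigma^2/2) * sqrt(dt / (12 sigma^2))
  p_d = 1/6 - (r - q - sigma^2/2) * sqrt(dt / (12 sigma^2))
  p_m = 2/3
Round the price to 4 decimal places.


Answer: Price = V(0,0) = 5.0497

Derivation:
dt = T/N = 0.333333; dx = sigma*sqrt(3*dt) = 0.330000
u = exp(dx) = 1.390968; d = 1/u = 0.718924
p_u = 0.152298, p_m = 0.666667, p_d = 0.181035
Discount per step: exp(-r*dt) = 0.991371
Stock lattice S(k, j) with j the centered position index:
  k=0: S(0,+0) = 43.3800
  k=1: S(1,-1) = 31.1869; S(1,+0) = 43.3800; S(1,+1) = 60.3402
  k=2: S(2,-2) = 22.4210; S(2,-1) = 31.1869; S(2,+0) = 43.3800; S(2,+1) = 60.3402; S(2,+2) = 83.9313
  k=3: S(3,-3) = 16.1190; S(3,-2) = 22.4210; S(3,-1) = 31.1869; S(3,+0) = 43.3800; S(3,+1) = 60.3402; S(3,+2) = 83.9313; S(3,+3) = 116.7458
Terminal payoffs V(N, j) = max(K - S_T, 0):
  V(3,-3) = 27.971003; V(3,-2) = 21.668989; V(3,-1) = 12.903088; V(3,+0) = 0.710000; V(3,+1) = 0.000000; V(3,+2) = 0.000000; V(3,+3) = 0.000000
Backward induction: V(k, j) = exp(-r*dt) * [p_u * V(k+1, j+1) + p_m * V(k+1, j) + p_d * V(k+1, j-1)]
  V(2,-2) = exp(-r*dt) * [p_u*12.903088 + p_m*21.668989 + p_d*27.971003] = 21.289536
  V(2,-1) = exp(-r*dt) * [p_u*0.710000 + p_m*12.903088 + p_d*21.668989] = 12.524030
  V(2,+0) = exp(-r*dt) * [p_u*0.000000 + p_m*0.710000 + p_d*12.903088] = 2.785007
  V(2,+1) = exp(-r*dt) * [p_u*0.000000 + p_m*0.000000 + p_d*0.710000] = 0.127426
  V(2,+2) = exp(-r*dt) * [p_u*0.000000 + p_m*0.000000 + p_d*0.000000] = 0.000000
  V(1,-1) = exp(-r*dt) * [p_u*2.785007 + p_m*12.524030 + p_d*21.289536] = 12.518696
  V(1,+0) = exp(-r*dt) * [p_u*0.127426 + p_m*2.785007 + p_d*12.524030] = 4.107616
  V(1,+1) = exp(-r*dt) * [p_u*0.000000 + p_m*0.127426 + p_d*2.785007] = 0.584052
  V(0,+0) = exp(-r*dt) * [p_u*0.584052 + p_m*4.107616 + p_d*12.518696] = 5.049733
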